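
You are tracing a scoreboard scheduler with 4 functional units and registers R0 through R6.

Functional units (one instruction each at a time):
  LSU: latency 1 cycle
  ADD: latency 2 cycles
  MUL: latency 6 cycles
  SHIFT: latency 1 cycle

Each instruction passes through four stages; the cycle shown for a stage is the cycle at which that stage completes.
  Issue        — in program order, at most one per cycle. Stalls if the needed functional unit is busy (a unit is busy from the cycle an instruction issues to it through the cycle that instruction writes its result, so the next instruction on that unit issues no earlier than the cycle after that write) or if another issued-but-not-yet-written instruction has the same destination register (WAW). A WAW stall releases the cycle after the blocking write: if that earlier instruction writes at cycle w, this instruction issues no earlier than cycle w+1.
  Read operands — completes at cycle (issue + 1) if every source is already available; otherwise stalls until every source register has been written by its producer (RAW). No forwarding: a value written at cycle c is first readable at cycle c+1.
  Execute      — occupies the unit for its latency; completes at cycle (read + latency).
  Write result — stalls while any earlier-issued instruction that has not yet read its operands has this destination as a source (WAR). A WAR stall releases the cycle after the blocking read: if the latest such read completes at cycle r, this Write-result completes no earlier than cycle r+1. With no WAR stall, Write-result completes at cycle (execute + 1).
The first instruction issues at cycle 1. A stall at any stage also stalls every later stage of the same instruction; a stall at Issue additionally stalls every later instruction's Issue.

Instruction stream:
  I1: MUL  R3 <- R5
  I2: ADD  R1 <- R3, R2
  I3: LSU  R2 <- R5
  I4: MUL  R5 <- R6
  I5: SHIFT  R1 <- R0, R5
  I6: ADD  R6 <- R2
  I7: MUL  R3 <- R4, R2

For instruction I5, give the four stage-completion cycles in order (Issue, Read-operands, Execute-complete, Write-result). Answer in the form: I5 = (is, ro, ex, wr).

I5 = (14, 19, 20, 21)

  I1 | 1 | 2 | 8 | 9
  I2 | 2 | 10 | 12 | 13   RAW R3: wait I1 write@9
  I3 | 3 | 4 | 5 | 11   WAR R2: wait I2 read@10
  I4 | 10 | 11 | 17 | 18   struct: MUL busy until I1 writes@9
  I5 | 14 | 19 | 20 | 21   WAW R1: wait I2 write@13 · RAW R5: wait I4 write@18
  I6 | 15 | 16 | 18 | 19
  I7 | 19 | 20 | 26 | 27   struct: MUL busy until I4 writes@18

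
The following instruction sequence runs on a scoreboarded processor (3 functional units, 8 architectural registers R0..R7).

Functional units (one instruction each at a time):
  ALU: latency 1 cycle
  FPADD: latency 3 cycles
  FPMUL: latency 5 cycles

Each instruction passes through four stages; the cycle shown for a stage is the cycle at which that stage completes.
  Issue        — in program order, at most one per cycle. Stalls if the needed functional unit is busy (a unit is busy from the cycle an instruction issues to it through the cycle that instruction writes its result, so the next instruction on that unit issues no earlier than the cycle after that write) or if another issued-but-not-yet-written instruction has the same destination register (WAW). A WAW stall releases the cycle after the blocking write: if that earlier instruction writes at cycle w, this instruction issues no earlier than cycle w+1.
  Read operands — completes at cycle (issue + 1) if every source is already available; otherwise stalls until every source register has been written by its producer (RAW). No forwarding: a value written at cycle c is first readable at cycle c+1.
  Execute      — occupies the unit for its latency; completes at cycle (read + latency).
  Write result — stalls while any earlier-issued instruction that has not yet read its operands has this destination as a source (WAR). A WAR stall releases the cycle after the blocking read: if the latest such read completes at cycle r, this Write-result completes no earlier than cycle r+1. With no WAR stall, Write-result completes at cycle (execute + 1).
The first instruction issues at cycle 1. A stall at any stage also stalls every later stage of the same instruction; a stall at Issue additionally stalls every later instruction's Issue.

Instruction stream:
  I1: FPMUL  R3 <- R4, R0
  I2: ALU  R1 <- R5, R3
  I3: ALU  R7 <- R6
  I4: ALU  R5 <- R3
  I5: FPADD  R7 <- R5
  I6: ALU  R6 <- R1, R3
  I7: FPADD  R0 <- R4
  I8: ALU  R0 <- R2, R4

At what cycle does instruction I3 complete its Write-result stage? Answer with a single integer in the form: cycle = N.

cycle = 15

I1  is:1  ro:2  ex:7  wr:8
I2  is:2  ro:9  ex:10  wr:11  — RAW R3: wait I1 write@8
I3  is:12  ro:13  ex:14  wr:15  — struct: ALU busy until I2 writes@11
I4  is:16  ro:17  ex:18  wr:19  — struct: ALU busy until I3 writes@15
I5  is:17  ro:20  ex:23  wr:24  — RAW R5: wait I4 write@19
I6  is:20  ro:21  ex:22  wr:23  — struct: ALU busy until I4 writes@19
I7  is:25  ro:26  ex:29  wr:30  — struct: FPADD busy until I5 writes@24
I8  is:31  ro:32  ex:33  wr:34  — WAW R0: wait I7 write@30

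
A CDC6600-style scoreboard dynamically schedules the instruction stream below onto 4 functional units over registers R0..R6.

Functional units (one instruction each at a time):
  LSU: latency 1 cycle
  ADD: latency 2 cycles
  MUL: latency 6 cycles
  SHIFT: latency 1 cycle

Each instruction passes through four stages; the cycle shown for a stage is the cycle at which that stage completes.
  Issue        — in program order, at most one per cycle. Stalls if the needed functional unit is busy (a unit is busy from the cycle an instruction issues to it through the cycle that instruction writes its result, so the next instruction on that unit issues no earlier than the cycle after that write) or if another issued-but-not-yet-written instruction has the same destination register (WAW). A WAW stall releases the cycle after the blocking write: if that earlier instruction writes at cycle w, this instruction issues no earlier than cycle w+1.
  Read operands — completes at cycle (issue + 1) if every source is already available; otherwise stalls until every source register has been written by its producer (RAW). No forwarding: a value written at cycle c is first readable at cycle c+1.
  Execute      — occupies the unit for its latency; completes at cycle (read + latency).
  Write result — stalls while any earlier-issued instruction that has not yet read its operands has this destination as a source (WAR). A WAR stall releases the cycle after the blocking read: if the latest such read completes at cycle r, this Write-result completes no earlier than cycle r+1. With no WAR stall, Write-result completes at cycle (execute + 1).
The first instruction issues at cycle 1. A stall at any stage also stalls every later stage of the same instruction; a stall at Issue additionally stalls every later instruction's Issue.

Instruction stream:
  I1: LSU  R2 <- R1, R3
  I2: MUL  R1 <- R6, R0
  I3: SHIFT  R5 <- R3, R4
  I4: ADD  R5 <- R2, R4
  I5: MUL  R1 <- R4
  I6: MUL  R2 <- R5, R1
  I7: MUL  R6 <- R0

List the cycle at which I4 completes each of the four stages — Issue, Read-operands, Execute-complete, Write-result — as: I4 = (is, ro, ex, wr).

I1: IS=1 RO=2 EX=3 WR=4
I2: IS=2 RO=3 EX=9 WR=10
I3: IS=3 RO=4 EX=5 WR=6
I4: IS=7 RO=8 EX=10 WR=11  [WAW R5: wait I3 write@6]
I5: IS=11 RO=12 EX=18 WR=19  [struct: MUL busy until I2 writes@10]
I6: IS=20 RO=21 EX=27 WR=28  [struct: MUL busy until I5 writes@19]
I7: IS=29 RO=30 EX=36 WR=37  [struct: MUL busy until I6 writes@28]

I4 = (7, 8, 10, 11)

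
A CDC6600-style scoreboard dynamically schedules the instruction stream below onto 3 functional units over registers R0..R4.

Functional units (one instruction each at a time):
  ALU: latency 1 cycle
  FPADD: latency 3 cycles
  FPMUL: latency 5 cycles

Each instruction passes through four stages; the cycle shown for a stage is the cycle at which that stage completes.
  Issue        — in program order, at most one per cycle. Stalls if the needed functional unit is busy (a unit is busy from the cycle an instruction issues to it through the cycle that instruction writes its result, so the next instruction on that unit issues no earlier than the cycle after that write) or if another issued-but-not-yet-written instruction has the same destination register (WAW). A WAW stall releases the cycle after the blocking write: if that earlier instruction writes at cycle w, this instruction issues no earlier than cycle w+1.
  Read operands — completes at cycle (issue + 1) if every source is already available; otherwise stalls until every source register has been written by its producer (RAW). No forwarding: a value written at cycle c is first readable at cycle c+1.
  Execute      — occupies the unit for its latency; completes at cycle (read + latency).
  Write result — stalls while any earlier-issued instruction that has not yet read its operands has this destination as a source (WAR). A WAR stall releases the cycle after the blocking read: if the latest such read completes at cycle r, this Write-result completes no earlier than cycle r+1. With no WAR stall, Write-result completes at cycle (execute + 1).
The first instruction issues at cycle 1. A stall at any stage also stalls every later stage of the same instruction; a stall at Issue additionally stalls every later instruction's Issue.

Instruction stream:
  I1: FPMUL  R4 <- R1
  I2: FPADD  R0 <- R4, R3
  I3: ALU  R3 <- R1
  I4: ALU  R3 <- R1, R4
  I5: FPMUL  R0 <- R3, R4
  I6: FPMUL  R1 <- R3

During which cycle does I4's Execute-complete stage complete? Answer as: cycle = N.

[1] I1 issues→FPMUL
[2] I1 reads; I2 issues→FPADD
[3] I3 issues→ALU
[4] I3 reads
[5] I3 exec-done
[7] I1 exec-done
[8] I1 writes R4
[9] I2 reads
[10] I3 writes R3
[11] I4 issues→ALU
[12] I2 exec-done; I4 reads
[13] I2 writes R0; I4 exec-done
[14] I4 writes R3; I5 issues→FPMUL
[15] I5 reads
[20] I5 exec-done
[21] I5 writes R0
[22] I6 issues→FPMUL
[23] I6 reads
[28] I6 exec-done
[29] I6 writes R1

cycle = 13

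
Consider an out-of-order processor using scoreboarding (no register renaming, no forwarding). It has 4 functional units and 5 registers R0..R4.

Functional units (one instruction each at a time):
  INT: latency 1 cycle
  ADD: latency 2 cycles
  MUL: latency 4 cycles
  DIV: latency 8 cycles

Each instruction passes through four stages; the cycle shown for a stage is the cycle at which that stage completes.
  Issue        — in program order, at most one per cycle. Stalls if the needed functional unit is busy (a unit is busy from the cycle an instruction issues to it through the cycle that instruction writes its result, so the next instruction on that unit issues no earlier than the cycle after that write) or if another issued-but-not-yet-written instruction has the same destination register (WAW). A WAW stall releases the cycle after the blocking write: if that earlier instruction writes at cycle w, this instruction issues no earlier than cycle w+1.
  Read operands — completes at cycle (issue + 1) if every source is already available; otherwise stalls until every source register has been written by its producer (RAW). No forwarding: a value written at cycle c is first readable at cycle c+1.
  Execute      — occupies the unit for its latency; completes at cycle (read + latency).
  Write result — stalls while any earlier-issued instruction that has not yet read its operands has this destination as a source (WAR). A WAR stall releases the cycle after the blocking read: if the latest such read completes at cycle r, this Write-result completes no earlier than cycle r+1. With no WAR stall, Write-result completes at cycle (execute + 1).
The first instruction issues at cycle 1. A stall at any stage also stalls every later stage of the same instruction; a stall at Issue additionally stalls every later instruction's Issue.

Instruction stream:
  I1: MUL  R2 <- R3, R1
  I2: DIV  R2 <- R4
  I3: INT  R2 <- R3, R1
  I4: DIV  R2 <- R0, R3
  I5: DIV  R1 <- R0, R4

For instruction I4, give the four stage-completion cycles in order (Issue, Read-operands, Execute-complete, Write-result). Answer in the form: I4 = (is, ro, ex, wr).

[1] issue I1 (MUL)
[2] I1 read-ops
[6] I1 finished on MUL
[7] I1→R2
[8] issue I2 (DIV)
[9] I2 read-ops
[17] I2 finished on DIV
[18] I2→R2
[19] issue I3 (INT)
[20] I3 read-ops
[21] I3 finished on INT
[22] I3→R2
[23] issue I4 (DIV)
[24] I4 read-ops
[32] I4 finished on DIV
[33] I4→R2
[34] issue I5 (DIV)
[35] I5 read-ops
[43] I5 finished on DIV
[44] I5→R1

I4 = (23, 24, 32, 33)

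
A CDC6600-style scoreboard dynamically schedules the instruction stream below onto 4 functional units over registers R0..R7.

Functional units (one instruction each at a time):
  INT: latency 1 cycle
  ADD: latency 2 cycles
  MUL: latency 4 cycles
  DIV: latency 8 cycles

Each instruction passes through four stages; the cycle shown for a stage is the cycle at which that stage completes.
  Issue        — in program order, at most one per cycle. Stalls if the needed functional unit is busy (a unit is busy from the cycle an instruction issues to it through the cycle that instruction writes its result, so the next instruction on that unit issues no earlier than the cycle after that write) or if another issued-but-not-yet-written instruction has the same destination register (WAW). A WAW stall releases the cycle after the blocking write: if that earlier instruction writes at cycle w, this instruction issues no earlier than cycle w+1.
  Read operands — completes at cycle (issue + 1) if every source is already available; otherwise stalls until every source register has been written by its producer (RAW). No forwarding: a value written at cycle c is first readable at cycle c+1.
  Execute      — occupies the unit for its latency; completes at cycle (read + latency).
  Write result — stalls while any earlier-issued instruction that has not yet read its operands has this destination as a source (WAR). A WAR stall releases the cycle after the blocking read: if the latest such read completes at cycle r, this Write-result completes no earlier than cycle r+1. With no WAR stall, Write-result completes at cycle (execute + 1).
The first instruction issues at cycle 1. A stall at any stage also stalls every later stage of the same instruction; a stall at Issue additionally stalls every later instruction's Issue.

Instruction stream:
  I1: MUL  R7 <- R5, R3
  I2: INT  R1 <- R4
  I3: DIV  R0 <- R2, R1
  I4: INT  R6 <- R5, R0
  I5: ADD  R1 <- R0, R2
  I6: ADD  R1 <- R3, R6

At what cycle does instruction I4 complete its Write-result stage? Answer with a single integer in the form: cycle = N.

[1] I1 dispatched to MUL
[2] I1 operands ready; I2 dispatched to INT
[3] I2 operands ready; I3 dispatched to DIV
[4] I2 complete
[5] R1←I2
[6] I1 complete; I3 operands ready; I4 dispatched to INT
[7] R7←I1; I5 dispatched to ADD
[14] I3 complete
[15] R0←I3
[16] I4 operands ready; I5 operands ready
[17] I4 complete
[18] R6←I4; I5 complete
[19] R1←I5
[20] I6 dispatched to ADD
[21] I6 operands ready
[23] I6 complete
[24] R1←I6

cycle = 18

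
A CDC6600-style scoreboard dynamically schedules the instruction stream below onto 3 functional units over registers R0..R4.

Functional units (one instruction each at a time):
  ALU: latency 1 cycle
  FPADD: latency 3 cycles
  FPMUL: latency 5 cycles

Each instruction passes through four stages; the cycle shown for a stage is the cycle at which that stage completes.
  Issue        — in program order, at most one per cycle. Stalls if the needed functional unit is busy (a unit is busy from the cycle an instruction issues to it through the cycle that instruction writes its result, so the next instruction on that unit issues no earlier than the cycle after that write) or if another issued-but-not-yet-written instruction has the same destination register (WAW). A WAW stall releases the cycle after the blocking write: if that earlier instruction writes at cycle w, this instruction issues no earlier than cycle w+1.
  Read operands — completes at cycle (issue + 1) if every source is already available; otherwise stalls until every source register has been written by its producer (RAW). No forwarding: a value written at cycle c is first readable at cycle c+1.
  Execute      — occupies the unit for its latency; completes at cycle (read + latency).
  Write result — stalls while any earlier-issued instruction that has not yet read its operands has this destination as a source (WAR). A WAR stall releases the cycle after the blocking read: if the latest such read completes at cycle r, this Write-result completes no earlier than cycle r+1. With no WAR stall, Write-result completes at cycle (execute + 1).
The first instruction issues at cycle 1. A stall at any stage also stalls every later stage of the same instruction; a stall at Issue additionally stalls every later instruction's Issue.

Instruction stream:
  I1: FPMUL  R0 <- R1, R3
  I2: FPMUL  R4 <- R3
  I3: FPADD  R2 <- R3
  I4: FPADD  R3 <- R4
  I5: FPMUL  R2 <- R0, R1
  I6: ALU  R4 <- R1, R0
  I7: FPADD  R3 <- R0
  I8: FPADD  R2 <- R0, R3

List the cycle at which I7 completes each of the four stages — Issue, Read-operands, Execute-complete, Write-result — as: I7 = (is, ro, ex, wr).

I7 = (22, 23, 26, 27)

I1: IS=1 RO=2 EX=7 WR=8
I2: IS=9 RO=10 EX=15 WR=16  [struct: FPMUL busy until I1 writes@8]
I3: IS=10 RO=11 EX=14 WR=15
I4: IS=16 RO=17 EX=20 WR=21  [struct: FPADD busy until I3 writes@15]
I5: IS=17 RO=18 EX=23 WR=24
I6: IS=18 RO=19 EX=20 WR=21
I7: IS=22 RO=23 EX=26 WR=27  [struct: FPADD busy until I4 writes@21]
I8: IS=28 RO=29 EX=32 WR=33  [struct: FPADD busy until I7 writes@27]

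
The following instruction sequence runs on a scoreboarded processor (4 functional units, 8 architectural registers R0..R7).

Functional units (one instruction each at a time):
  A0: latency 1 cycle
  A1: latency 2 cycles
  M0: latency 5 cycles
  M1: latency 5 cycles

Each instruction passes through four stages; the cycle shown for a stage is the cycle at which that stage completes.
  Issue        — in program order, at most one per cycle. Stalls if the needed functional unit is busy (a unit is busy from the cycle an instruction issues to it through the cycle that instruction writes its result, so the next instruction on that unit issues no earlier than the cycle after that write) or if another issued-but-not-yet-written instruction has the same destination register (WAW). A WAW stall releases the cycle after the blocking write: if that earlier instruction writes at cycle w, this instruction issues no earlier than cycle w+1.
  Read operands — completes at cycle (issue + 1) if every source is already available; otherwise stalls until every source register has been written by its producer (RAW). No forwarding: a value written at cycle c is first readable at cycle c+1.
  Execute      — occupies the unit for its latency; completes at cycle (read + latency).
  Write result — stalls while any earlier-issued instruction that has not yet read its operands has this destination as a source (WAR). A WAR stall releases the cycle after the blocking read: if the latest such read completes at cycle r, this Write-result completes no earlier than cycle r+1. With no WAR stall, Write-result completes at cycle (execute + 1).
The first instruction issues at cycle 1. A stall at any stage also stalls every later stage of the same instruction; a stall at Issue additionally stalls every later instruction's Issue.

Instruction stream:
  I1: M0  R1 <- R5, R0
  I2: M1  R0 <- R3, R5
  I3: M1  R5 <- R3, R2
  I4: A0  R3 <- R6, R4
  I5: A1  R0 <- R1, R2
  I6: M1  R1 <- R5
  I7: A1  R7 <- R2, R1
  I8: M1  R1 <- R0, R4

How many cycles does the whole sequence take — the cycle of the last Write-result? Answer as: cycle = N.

c1: issue I1 (M0)
c2: I1 read-ops; issue I2 (M1)
c3: I2 read-ops
c7: I1 finished on M0
c8: I1→R1; I2 finished on M1
c9: I2→R0
c10: issue I3 (M1)
c11: I3 read-ops; issue I4 (A0)
c12: I4 read-ops; issue I5 (A1)
c13: I4 finished on A0; I5 read-ops
c14: I4→R3
c15: I5 finished on A1
c16: I3 finished on M1; I5→R0
c17: I3→R5
c18: issue I6 (M1)
c19: I6 read-ops; issue I7 (A1)
c24: I6 finished on M1
c25: I6→R1
c26: I7 read-ops; issue I8 (M1)
c27: I8 read-ops
c28: I7 finished on A1
c29: I7→R7
c32: I8 finished on M1
c33: I8→R1

cycle = 33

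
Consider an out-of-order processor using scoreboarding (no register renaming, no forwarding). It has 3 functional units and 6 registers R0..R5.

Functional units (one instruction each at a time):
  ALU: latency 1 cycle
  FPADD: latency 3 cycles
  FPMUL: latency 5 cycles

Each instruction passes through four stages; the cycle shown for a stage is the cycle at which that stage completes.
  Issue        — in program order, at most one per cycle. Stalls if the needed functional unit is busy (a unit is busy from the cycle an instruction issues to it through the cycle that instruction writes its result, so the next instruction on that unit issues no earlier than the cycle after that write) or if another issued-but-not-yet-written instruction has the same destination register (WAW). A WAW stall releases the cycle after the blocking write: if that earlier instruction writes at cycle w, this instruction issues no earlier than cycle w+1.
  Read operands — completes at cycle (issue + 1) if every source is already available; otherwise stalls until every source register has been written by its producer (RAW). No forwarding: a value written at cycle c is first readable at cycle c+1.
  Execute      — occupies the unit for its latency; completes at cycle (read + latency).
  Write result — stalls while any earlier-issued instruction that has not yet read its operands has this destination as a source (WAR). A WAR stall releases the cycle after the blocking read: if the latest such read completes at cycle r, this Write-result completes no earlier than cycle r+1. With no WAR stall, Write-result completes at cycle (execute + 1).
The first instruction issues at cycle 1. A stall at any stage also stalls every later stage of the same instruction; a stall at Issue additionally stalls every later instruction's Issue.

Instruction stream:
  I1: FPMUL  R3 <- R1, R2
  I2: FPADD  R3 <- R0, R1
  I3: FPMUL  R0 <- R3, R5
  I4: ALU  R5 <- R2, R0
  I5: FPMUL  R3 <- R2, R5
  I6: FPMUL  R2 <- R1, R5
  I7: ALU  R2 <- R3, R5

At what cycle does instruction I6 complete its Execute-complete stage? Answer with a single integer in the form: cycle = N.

[1] I1 issues→FPMUL
[2] I1 reads
[7] I1 exec-done
[8] I1 writes R3
[9] I2 issues→FPADD
[10] I2 reads · I3 issues→FPMUL
[11] I4 issues→ALU
[13] I2 exec-done
[14] I2 writes R3
[15] I3 reads
[20] I3 exec-done
[21] I3 writes R0
[22] I4 reads · I5 issues→FPMUL
[23] I4 exec-done
[24] I4 writes R5
[25] I5 reads
[30] I5 exec-done
[31] I5 writes R3
[32] I6 issues→FPMUL
[33] I6 reads
[38] I6 exec-done
[39] I6 writes R2
[40] I7 issues→ALU
[41] I7 reads
[42] I7 exec-done
[43] I7 writes R2

cycle = 38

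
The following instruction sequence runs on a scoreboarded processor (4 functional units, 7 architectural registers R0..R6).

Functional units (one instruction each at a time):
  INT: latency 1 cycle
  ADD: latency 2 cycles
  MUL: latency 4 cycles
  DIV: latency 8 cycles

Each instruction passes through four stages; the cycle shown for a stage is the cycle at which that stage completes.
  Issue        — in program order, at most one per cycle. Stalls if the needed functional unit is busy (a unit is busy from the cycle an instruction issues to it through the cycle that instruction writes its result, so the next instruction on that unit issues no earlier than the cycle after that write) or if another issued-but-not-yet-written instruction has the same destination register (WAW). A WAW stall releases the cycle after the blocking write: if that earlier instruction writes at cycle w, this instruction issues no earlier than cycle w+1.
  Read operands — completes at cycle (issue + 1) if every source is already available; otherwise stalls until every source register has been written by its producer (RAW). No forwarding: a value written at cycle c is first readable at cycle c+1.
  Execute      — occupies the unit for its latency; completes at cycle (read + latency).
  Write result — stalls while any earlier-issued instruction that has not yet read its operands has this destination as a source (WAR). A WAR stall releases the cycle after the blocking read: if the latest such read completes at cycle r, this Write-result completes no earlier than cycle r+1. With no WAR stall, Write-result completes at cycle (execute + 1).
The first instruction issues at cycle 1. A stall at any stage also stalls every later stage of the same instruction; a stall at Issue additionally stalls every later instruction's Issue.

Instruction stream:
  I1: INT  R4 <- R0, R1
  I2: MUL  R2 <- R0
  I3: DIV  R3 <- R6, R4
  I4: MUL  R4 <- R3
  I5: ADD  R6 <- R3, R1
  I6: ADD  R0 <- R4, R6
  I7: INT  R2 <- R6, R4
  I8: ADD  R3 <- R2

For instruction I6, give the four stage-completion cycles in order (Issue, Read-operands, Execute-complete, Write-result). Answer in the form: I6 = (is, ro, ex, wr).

c1: I1→INT
c2: I1 RO · I2→MUL
c3: I1 EX · I2 RO · I3→DIV
c4: I1 WR R4
c5: I3 RO
c7: I2 EX
c8: I2 WR R2
c9: I4→MUL
c10: I5→ADD
c13: I3 EX
c14: I3 WR R3
c15: I4 RO · I5 RO
c17: I5 EX
c18: I5 WR R6
c19: I4 EX · I6→ADD
c20: I4 WR R4 · I7→INT
c21: I6 RO · I7 RO
c22: I7 EX
c23: I6 EX · I7 WR R2
c24: I6 WR R0
c25: I8→ADD
c26: I8 RO
c28: I8 EX
c29: I8 WR R3

I6 = (19, 21, 23, 24)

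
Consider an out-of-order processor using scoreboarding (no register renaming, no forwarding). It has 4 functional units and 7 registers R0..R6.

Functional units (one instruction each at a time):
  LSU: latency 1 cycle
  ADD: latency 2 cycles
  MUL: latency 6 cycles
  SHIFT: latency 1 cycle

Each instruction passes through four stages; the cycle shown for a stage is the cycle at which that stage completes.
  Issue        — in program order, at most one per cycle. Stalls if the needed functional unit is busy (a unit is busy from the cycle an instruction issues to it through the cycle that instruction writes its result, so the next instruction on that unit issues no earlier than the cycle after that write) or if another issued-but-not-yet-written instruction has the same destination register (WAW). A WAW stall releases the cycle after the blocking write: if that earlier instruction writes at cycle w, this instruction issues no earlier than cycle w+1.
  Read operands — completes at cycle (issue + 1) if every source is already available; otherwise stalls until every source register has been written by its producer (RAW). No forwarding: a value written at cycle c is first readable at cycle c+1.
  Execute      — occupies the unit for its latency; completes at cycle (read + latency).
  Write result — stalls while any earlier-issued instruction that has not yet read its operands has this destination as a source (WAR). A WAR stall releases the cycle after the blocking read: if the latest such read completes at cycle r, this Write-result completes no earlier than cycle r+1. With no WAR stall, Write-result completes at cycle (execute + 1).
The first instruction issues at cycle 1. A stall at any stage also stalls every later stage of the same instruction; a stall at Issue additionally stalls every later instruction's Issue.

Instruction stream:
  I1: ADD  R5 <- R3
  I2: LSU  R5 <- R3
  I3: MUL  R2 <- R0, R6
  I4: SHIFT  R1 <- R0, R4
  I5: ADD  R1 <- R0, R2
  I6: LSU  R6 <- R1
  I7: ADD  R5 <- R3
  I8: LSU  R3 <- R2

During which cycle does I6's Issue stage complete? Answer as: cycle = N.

I1  is:1  ro:2  ex:4  wr:5
I2  is:6  ro:7  ex:8  wr:9  — WAW R5: wait I1 write@5
I3  is:7  ro:8  ex:14  wr:15
I4  is:8  ro:9  ex:10  wr:11
I5  is:12  ro:16  ex:18  wr:19  — WAW R1: wait I4 write@11, RAW R2: wait I3 write@15
I6  is:13  ro:20  ex:21  wr:22  — RAW R1: wait I5 write@19
I7  is:20  ro:21  ex:23  wr:24  — struct: ADD busy until I5 writes@19
I8  is:23  ro:24  ex:25  wr:26  — struct: LSU busy until I6 writes@22

cycle = 13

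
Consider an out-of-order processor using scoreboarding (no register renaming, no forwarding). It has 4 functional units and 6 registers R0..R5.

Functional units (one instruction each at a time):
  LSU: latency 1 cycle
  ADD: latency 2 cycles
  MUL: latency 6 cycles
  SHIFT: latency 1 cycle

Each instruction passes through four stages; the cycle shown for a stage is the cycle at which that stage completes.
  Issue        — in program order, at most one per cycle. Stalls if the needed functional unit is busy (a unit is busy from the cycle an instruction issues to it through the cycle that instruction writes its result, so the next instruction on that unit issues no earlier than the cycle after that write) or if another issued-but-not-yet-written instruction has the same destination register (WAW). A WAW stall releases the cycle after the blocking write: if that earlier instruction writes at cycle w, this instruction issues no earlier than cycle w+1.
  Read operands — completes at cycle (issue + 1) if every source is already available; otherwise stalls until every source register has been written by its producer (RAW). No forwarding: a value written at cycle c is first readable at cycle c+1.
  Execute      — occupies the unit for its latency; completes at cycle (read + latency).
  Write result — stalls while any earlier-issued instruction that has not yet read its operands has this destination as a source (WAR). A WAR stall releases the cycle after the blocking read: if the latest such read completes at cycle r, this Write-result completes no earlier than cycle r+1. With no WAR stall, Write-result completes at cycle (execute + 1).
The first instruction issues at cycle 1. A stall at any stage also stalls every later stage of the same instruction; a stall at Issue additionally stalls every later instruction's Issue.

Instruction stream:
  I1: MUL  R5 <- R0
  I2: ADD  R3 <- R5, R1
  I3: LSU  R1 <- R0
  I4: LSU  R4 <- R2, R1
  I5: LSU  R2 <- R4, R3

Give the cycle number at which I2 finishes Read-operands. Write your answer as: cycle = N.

cycle = 10

I1  is:1  ro:2  ex:8  wr:9
I2  is:2  ro:10  ex:12  wr:13  — RAW R5: wait I1 write@9
I3  is:3  ro:4  ex:5  wr:11  — WAR R1: wait I2 read@10
I4  is:12  ro:13  ex:14  wr:15  — struct: LSU busy until I3 writes@11
I5  is:16  ro:17  ex:18  wr:19  — struct: LSU busy until I4 writes@15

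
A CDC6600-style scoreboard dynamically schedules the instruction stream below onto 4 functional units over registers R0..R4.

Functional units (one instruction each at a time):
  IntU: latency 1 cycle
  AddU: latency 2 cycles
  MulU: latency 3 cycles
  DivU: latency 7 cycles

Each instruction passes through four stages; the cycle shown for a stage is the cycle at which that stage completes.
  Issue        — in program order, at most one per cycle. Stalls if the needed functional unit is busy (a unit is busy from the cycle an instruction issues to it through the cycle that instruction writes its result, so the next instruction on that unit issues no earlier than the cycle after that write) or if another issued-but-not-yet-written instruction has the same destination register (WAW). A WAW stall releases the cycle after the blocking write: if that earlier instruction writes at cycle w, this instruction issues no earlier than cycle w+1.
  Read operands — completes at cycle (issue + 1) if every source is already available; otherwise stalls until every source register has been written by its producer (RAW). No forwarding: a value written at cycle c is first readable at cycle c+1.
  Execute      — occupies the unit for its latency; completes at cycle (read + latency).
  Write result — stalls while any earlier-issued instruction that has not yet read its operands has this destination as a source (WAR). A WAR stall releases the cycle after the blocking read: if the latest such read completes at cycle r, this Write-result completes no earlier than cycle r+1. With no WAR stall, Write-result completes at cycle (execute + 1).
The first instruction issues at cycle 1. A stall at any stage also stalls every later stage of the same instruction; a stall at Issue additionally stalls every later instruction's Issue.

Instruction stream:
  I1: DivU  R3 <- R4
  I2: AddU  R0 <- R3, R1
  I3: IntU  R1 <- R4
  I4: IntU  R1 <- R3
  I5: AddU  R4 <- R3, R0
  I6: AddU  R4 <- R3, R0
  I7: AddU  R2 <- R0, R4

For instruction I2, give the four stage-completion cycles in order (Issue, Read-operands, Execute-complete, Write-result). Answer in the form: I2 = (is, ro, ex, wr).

I2 = (2, 11, 13, 14)

c1: issue I1 (DivU)
c2: I1 read-ops | issue I2 (AddU)
c3: issue I3 (IntU)
c4: I3 read-ops
c5: I3 finished on IntU
c9: I1 finished on DivU
c10: I1→R3
c11: I2 read-ops
c12: I3→R1
c13: I2 finished on AddU | issue I4 (IntU)
c14: I2→R0 | I4 read-ops
c15: I4 finished on IntU | issue I5 (AddU)
c16: I4→R1 | I5 read-ops
c18: I5 finished on AddU
c19: I5→R4
c20: issue I6 (AddU)
c21: I6 read-ops
c23: I6 finished on AddU
c24: I6→R4
c25: issue I7 (AddU)
c26: I7 read-ops
c28: I7 finished on AddU
c29: I7→R2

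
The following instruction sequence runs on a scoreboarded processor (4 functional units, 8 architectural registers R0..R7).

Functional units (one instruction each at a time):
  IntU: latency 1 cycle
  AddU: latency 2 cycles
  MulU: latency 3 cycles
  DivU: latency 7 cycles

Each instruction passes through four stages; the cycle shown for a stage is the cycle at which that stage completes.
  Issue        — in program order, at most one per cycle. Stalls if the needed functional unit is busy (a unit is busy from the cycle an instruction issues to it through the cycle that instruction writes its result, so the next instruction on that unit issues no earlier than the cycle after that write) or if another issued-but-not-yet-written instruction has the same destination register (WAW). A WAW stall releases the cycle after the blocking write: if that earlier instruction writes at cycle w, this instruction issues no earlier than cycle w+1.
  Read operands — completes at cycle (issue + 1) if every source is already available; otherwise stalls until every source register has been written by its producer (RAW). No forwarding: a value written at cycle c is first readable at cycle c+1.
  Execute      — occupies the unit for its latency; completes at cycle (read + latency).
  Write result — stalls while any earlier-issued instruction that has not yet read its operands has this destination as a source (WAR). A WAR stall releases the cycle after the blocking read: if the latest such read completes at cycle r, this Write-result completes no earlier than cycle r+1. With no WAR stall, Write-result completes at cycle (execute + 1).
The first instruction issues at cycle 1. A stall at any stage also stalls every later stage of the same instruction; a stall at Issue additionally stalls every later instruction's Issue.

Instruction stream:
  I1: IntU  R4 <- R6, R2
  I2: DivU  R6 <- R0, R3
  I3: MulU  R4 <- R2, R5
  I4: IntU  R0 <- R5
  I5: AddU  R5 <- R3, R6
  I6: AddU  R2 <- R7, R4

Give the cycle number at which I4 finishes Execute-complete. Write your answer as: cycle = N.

cycle = 8

I1  is:1  ro:2  ex:3  wr:4
I2  is:2  ro:3  ex:10  wr:11
I3  is:5  ro:6  ex:9  wr:10  — WAW R4: wait I1 write@4
I4  is:6  ro:7  ex:8  wr:9
I5  is:7  ro:12  ex:14  wr:15  — RAW R6: wait I2 write@11
I6  is:16  ro:17  ex:19  wr:20  — struct: AddU busy until I5 writes@15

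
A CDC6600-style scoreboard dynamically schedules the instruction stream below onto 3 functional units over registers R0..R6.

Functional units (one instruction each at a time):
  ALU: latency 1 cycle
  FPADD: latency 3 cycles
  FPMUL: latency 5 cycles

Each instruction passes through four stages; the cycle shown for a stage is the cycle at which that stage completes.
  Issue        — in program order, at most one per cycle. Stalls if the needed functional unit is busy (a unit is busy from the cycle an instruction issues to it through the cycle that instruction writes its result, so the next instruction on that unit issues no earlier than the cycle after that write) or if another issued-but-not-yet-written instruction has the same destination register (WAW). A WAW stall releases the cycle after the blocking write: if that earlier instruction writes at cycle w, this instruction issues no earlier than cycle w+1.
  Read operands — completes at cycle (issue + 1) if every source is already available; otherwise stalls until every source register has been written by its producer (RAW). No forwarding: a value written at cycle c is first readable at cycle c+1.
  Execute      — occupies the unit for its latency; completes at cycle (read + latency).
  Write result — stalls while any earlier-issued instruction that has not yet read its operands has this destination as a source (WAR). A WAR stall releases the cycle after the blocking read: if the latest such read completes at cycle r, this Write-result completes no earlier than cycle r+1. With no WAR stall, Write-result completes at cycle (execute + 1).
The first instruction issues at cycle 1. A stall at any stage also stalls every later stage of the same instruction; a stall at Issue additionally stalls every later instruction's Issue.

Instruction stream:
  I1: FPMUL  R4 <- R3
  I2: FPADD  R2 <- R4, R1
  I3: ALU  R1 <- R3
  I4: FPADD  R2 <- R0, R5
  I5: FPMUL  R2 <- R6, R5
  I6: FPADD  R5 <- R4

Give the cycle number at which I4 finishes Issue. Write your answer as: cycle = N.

cycle = 14

t=1  I1→FPMUL
t=2  I1 RO; I2→FPADD
t=3  I3→ALU
t=4  I3 RO
t=5  I3 EX
t=7  I1 EX
t=8  I1 WR R4
t=9  I2 RO
t=10  I3 WR R1
t=12  I2 EX
t=13  I2 WR R2
t=14  I4→FPADD
t=15  I4 RO
t=18  I4 EX
t=19  I4 WR R2
t=20  I5→FPMUL
t=21  I5 RO; I6→FPADD
t=22  I6 RO
t=25  I6 EX
t=26  I5 EX; I6 WR R5
t=27  I5 WR R2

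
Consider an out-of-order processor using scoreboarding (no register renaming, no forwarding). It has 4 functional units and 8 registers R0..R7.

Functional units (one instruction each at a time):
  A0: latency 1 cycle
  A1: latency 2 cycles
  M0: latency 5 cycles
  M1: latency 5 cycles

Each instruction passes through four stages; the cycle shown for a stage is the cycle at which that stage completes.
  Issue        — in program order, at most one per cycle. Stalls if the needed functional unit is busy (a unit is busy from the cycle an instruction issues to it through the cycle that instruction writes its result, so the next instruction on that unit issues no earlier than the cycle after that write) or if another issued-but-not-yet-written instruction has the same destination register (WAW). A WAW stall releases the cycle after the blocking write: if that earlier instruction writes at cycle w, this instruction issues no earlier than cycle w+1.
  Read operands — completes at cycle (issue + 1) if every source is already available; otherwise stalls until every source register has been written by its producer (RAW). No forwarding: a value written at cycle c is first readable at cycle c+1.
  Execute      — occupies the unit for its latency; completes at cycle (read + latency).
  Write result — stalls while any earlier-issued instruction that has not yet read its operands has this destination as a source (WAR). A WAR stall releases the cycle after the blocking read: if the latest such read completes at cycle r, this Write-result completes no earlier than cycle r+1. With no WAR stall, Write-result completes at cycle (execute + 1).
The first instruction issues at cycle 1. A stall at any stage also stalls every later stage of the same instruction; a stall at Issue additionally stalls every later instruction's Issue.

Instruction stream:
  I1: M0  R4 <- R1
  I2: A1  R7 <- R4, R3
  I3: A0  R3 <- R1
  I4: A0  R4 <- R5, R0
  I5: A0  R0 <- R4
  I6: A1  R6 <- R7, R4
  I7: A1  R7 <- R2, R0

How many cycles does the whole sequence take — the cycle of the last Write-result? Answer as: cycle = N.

cycle = 25

c1: issue I1 (M0)
c2: I1 read-ops | issue I2 (A1)
c3: issue I3 (A0)
c4: I3 read-ops
c5: I3 finished on A0
c7: I1 finished on M0
c8: I1→R4
c9: I2 read-ops
c10: I3→R3
c11: I2 finished on A1 | issue I4 (A0)
c12: I2→R7 | I4 read-ops
c13: I4 finished on A0
c14: I4→R4
c15: issue I5 (A0)
c16: I5 read-ops | issue I6 (A1)
c17: I5 finished on A0 | I6 read-ops
c18: I5→R0
c19: I6 finished on A1
c20: I6→R6
c21: issue I7 (A1)
c22: I7 read-ops
c24: I7 finished on A1
c25: I7→R7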